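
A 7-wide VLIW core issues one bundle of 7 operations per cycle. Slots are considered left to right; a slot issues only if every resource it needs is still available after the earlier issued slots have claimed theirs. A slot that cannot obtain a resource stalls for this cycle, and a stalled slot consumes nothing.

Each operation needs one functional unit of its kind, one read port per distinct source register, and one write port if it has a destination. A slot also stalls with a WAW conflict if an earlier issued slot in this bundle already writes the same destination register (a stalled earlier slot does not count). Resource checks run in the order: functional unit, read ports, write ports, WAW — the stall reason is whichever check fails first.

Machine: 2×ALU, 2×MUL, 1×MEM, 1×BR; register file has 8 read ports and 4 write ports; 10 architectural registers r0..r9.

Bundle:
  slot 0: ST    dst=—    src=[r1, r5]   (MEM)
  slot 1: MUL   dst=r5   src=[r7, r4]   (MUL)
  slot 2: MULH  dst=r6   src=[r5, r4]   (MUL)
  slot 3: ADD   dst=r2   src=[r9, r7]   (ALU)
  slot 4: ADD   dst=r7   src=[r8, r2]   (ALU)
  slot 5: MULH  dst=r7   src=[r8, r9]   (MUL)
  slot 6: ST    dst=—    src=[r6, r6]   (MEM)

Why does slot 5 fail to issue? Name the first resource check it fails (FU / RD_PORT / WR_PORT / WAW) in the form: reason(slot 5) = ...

slot 0 (MEM): ISSUE — free A2,Mu2,Ld0,B1 rp6 wp4
slot 1 (MUL): ISSUE — free A2,Mu1,Ld0,B1 rp4 wp3
slot 2 (MUL): ISSUE — free A2,Mu0,Ld0,B1 rp2 wp2
slot 3 (ALU): ISSUE — free A1,Mu0,Ld0,B1 rp0 wp1
slot 4 (ALU): stall RD_PORT — free A1,Mu0,Ld0,B1 rp0 wp1
slot 5 (MUL): stall FU — free A1,Mu0,Ld0,B1 rp0 wp1
slot 6 (MEM): stall FU — free A1,Mu0,Ld0,B1 rp0 wp1

reason(slot 5) = FU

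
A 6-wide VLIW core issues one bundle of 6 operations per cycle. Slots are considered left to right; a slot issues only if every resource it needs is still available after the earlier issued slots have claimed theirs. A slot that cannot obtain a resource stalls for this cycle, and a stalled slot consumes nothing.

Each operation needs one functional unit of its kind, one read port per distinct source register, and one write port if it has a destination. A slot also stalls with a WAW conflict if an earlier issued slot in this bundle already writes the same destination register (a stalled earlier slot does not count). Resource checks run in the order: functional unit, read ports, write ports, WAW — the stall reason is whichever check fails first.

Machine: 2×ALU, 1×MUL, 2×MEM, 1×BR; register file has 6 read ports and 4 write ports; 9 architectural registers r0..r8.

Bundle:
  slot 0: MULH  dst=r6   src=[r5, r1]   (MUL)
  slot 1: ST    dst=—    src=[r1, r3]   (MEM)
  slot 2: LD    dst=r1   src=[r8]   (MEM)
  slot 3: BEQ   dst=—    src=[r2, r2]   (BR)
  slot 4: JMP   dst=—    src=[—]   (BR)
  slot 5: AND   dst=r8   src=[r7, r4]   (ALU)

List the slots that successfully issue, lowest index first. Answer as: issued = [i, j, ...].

issued = [0, 1, 2, 3]

[0] MUL needs rd=2 wr=1: ok; after: ALU=2 MUL=0 MEM=2 BR=1, R=4, W=3
[1] MEM needs rd=2 wr=0: ok; after: ALU=2 MUL=0 MEM=1 BR=1, R=2, W=3
[2] MEM needs rd=1 wr=1: ok; after: ALU=2 MUL=0 MEM=0 BR=1, R=1, W=2
[3] BR needs rd=1 wr=0: ok; after: ALU=2 MUL=0 MEM=0 BR=0, R=0, W=2
[4] BR needs rd=0 wr=0: FU; after: ALU=2 MUL=0 MEM=0 BR=0, R=0, W=2
[5] ALU needs rd=2 wr=1: RD_PORT; after: ALU=2 MUL=0 MEM=0 BR=0, R=0, W=2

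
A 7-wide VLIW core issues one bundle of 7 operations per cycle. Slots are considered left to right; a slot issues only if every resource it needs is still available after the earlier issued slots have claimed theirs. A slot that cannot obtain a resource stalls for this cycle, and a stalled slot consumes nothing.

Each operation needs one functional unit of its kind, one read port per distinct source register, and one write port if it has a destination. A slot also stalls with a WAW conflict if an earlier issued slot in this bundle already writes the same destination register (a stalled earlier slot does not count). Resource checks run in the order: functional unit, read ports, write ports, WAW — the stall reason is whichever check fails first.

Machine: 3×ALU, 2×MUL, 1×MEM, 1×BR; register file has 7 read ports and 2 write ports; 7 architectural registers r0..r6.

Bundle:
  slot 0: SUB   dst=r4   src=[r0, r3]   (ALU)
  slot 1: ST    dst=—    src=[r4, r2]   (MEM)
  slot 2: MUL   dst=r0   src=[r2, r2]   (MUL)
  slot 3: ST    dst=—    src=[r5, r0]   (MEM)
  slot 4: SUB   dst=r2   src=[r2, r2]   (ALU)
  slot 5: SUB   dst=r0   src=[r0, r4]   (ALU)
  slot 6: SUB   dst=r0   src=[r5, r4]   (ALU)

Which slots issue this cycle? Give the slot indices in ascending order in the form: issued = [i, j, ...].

#0 ALU src=r0,r3 dispatched  <A:2 Mu:2 Ld:1 B:1 rd:5 wr:1>
#1 MEM src=r4,r2 dispatched  <A:2 Mu:2 Ld:0 B:1 rd:3 wr:1>
#2 MUL src=r2,r2 dispatched  <A:2 Mu:1 Ld:0 B:1 rd:2 wr:0>
#3 MEM src=r5,r0 held:FU  <A:2 Mu:1 Ld:0 B:1 rd:2 wr:0>
#4 ALU src=r2,r2 held:WR_PORT  <A:2 Mu:1 Ld:0 B:1 rd:2 wr:0>
#5 ALU src=r0,r4 held:WR_PORT  <A:2 Mu:1 Ld:0 B:1 rd:2 wr:0>
#6 ALU src=r5,r4 held:WR_PORT  <A:2 Mu:1 Ld:0 B:1 rd:2 wr:0>

issued = [0, 1, 2]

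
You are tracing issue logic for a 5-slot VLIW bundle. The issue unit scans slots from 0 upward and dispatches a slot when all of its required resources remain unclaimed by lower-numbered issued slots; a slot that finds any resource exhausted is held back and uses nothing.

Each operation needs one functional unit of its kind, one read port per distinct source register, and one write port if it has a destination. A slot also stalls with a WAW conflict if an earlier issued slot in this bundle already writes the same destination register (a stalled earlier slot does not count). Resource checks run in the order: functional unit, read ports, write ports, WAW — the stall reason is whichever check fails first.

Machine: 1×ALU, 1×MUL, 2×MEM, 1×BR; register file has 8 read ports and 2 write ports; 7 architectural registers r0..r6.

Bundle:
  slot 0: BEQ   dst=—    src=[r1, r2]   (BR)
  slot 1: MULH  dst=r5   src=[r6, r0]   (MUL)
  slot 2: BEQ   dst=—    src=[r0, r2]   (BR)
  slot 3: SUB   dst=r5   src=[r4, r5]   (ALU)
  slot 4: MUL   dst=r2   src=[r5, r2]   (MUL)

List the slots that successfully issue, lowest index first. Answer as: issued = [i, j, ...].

issued = [0, 1]

#0 BR src=r1,r2 dispatched  <A:1 Mu:1 Ld:2 B:0 rd:6 wr:2>
#1 MUL src=r6,r0 dispatched  <A:1 Mu:0 Ld:2 B:0 rd:4 wr:1>
#2 BR src=r0,r2 held:FU  <A:1 Mu:0 Ld:2 B:0 rd:4 wr:1>
#3 ALU src=r4,r5 held:WAW  <A:1 Mu:0 Ld:2 B:0 rd:4 wr:1>
#4 MUL src=r5,r2 held:FU  <A:1 Mu:0 Ld:2 B:0 rd:4 wr:1>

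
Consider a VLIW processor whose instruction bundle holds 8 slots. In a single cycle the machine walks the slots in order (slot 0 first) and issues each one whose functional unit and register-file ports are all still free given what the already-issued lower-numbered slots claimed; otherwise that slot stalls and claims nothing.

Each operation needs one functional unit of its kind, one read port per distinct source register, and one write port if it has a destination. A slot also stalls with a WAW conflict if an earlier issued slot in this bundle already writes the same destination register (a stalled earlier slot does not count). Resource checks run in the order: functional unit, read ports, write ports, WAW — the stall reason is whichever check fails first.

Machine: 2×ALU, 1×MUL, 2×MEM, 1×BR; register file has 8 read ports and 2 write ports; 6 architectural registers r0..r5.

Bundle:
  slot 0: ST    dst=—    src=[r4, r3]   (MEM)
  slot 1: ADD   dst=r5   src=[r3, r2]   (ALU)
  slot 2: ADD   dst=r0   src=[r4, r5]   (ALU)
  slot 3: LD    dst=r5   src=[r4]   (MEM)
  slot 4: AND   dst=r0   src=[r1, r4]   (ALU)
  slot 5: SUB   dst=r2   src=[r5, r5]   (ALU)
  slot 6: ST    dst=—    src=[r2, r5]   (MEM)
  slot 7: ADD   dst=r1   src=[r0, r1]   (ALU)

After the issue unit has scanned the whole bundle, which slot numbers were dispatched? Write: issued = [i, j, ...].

  0. MEM ⇒ go  {2A/1Mu/1Ld/1B | 6r 2w}
  1. ALU→r5 ⇒ go  {1A/1Mu/1Ld/1B | 4r 1w}
  2. ALU→r0 ⇒ go  {0A/1Mu/1Ld/1B | 2r 0w}
  3. MEM→r5 ⇒ no(WR_PORT)  {0A/1Mu/1Ld/1B | 2r 0w}
  4. ALU→r0 ⇒ no(FU)  {0A/1Mu/1Ld/1B | 2r 0w}
  5. ALU→r2 ⇒ no(FU)  {0A/1Mu/1Ld/1B | 2r 0w}
  6. MEM ⇒ go  {0A/1Mu/0Ld/1B | 0r 0w}
  7. ALU→r1 ⇒ no(FU)  {0A/1Mu/0Ld/1B | 0r 0w}

issued = [0, 1, 2, 6]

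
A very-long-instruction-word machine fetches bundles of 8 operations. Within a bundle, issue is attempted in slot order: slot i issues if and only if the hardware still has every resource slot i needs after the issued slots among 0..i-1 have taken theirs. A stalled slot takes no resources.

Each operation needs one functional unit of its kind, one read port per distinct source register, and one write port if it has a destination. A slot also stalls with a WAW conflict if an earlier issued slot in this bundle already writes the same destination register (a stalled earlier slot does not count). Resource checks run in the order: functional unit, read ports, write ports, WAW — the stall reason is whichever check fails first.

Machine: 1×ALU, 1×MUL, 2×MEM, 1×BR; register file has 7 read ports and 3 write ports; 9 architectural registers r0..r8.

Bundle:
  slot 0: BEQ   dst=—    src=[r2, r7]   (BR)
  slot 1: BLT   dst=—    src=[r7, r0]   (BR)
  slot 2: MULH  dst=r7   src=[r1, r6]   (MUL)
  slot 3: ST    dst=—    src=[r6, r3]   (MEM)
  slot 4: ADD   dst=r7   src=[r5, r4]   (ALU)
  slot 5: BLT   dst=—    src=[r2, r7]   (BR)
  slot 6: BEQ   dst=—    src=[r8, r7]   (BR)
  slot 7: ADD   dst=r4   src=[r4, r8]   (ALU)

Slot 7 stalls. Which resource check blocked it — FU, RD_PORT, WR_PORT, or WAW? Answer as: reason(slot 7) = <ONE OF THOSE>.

[0] BR needs rd=2 wr=0: ok; after: ALU=1 MUL=1 MEM=2 BR=0, R=5, W=3
[1] BR needs rd=2 wr=0: FU; after: ALU=1 MUL=1 MEM=2 BR=0, R=5, W=3
[2] MUL needs rd=2 wr=1: ok; after: ALU=1 MUL=0 MEM=2 BR=0, R=3, W=2
[3] MEM needs rd=2 wr=0: ok; after: ALU=1 MUL=0 MEM=1 BR=0, R=1, W=2
[4] ALU needs rd=2 wr=1: RD_PORT; after: ALU=1 MUL=0 MEM=1 BR=0, R=1, W=2
[5] BR needs rd=2 wr=0: FU; after: ALU=1 MUL=0 MEM=1 BR=0, R=1, W=2
[6] BR needs rd=2 wr=0: FU; after: ALU=1 MUL=0 MEM=1 BR=0, R=1, W=2
[7] ALU needs rd=2 wr=1: RD_PORT; after: ALU=1 MUL=0 MEM=1 BR=0, R=1, W=2

reason(slot 7) = RD_PORT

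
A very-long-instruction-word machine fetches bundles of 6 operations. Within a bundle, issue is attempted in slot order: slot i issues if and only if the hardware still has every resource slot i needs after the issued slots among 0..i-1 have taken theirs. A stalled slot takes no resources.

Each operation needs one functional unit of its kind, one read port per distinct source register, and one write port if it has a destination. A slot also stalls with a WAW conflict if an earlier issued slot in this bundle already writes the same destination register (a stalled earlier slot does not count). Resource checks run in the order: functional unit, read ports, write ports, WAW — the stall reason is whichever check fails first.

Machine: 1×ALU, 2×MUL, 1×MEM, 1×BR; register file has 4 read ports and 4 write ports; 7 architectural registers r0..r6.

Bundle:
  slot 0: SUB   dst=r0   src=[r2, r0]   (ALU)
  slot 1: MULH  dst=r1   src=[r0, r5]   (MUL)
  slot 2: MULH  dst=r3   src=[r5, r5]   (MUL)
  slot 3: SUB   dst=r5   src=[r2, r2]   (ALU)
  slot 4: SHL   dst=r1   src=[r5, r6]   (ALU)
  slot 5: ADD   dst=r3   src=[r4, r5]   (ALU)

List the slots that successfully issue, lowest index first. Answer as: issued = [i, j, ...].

slot 0 (ALU): ISSUE — free A0,Mu2,Ld1,B1 rp2 wp3
slot 1 (MUL): ISSUE — free A0,Mu1,Ld1,B1 rp0 wp2
slot 2 (MUL): stall RD_PORT — free A0,Mu1,Ld1,B1 rp0 wp2
slot 3 (ALU): stall FU — free A0,Mu1,Ld1,B1 rp0 wp2
slot 4 (ALU): stall FU — free A0,Mu1,Ld1,B1 rp0 wp2
slot 5 (ALU): stall FU — free A0,Mu1,Ld1,B1 rp0 wp2

issued = [0, 1]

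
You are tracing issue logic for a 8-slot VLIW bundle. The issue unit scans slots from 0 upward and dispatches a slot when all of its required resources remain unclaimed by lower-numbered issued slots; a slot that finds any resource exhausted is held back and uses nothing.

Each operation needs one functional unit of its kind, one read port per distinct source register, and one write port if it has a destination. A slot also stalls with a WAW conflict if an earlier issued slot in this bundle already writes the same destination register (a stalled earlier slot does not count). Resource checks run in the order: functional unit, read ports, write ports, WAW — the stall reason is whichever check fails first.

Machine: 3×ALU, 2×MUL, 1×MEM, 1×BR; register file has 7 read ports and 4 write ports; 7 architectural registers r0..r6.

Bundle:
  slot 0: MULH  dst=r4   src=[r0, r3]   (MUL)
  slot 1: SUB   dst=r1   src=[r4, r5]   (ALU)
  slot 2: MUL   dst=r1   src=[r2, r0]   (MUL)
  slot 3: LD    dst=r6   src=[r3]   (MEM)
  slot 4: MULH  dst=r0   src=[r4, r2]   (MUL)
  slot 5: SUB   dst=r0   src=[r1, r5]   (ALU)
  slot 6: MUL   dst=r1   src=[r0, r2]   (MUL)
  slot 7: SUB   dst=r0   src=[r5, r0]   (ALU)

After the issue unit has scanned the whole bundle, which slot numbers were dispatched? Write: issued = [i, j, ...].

issued = [0, 1, 3, 4]

(0) want 1×MUL +2rd +1wr — yes → AL3|MU1|ME1|BR1|rd5|wr3
(1) want 1×ALU +2rd +1wr — yes → AL2|MU1|ME1|BR1|rd3|wr2
(2) want 1×MUL +2rd +1wr — WAW → AL2|MU1|ME1|BR1|rd3|wr2
(3) want 1×MEM +1rd +1wr — yes → AL2|MU1|ME0|BR1|rd2|wr1
(4) want 1×MUL +2rd +1wr — yes → AL2|MU0|ME0|BR1|rd0|wr0
(5) want 1×ALU +2rd +1wr — RD_PORT → AL2|MU0|ME0|BR1|rd0|wr0
(6) want 1×MUL +2rd +1wr — FU → AL2|MU0|ME0|BR1|rd0|wr0
(7) want 1×ALU +2rd +1wr — RD_PORT → AL2|MU0|ME0|BR1|rd0|wr0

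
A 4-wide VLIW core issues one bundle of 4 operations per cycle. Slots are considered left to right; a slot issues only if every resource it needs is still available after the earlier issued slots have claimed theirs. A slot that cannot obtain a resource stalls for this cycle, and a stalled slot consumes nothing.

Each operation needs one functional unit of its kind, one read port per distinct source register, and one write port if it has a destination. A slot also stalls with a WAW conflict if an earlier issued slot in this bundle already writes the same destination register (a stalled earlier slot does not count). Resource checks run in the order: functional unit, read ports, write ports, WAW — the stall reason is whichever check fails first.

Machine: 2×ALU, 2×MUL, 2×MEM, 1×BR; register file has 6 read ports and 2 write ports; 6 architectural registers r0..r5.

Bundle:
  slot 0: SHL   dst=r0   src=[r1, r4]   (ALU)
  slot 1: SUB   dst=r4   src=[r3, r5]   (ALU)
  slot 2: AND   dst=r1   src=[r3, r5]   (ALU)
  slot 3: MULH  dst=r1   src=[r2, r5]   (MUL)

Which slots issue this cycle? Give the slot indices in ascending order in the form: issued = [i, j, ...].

  0. ALU→r0 ⇒ go  {1A/2Mu/2Ld/1B | 4r 1w}
  1. ALU→r4 ⇒ go  {0A/2Mu/2Ld/1B | 2r 0w}
  2. ALU→r1 ⇒ no(FU)  {0A/2Mu/2Ld/1B | 2r 0w}
  3. MUL→r1 ⇒ no(WR_PORT)  {0A/2Mu/2Ld/1B | 2r 0w}

issued = [0, 1]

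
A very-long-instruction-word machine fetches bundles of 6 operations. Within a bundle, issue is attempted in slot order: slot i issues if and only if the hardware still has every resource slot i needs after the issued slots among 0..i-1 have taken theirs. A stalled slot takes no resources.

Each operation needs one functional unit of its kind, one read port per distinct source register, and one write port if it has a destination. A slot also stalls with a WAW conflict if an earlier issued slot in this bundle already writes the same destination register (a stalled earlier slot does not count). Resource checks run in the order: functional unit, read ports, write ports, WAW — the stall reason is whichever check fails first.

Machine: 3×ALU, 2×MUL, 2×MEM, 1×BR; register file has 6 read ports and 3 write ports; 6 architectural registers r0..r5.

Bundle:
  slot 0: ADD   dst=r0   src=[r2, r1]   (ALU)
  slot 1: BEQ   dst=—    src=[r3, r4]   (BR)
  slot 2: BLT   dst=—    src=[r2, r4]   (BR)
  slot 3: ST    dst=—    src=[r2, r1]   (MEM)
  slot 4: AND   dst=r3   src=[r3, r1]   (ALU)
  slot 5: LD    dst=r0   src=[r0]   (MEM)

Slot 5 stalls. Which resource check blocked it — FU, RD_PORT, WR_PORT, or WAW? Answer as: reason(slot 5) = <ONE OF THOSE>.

#0 ALU src=r2,r1 dispatched  <A:2 Mu:2 Ld:2 B:1 rd:4 wr:2>
#1 BR src=r3,r4 dispatched  <A:2 Mu:2 Ld:2 B:0 rd:2 wr:2>
#2 BR src=r2,r4 held:FU  <A:2 Mu:2 Ld:2 B:0 rd:2 wr:2>
#3 MEM src=r2,r1 dispatched  <A:2 Mu:2 Ld:1 B:0 rd:0 wr:2>
#4 ALU src=r3,r1 held:RD_PORT  <A:2 Mu:2 Ld:1 B:0 rd:0 wr:2>
#5 MEM src=r0 held:RD_PORT  <A:2 Mu:2 Ld:1 B:0 rd:0 wr:2>

reason(slot 5) = RD_PORT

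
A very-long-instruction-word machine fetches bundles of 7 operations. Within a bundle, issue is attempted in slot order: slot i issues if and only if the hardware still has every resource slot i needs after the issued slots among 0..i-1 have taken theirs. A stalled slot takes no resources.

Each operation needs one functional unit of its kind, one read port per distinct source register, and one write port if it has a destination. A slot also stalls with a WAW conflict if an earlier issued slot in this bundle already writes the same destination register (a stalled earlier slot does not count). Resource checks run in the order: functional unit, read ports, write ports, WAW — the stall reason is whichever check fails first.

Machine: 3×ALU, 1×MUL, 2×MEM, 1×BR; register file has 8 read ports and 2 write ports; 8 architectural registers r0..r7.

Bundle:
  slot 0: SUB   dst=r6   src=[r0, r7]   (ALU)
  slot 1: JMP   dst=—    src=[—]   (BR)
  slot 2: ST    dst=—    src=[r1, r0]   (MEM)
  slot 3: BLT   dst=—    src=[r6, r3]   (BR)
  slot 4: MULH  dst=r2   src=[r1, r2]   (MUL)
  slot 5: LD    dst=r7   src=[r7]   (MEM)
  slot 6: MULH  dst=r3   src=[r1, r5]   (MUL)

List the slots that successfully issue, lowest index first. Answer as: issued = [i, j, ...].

issued = [0, 1, 2, 4]

(0) want 1×ALU +2rd +1wr — yes → AL2|MU1|ME2|BR1|rd6|wr1
(1) want 1×BR +0rd +0wr — yes → AL2|MU1|ME2|BR0|rd6|wr1
(2) want 1×MEM +2rd +0wr — yes → AL2|MU1|ME1|BR0|rd4|wr1
(3) want 1×BR +2rd +0wr — FU → AL2|MU1|ME1|BR0|rd4|wr1
(4) want 1×MUL +2rd +1wr — yes → AL2|MU0|ME1|BR0|rd2|wr0
(5) want 1×MEM +1rd +1wr — WR_PORT → AL2|MU0|ME1|BR0|rd2|wr0
(6) want 1×MUL +2rd +1wr — FU → AL2|MU0|ME1|BR0|rd2|wr0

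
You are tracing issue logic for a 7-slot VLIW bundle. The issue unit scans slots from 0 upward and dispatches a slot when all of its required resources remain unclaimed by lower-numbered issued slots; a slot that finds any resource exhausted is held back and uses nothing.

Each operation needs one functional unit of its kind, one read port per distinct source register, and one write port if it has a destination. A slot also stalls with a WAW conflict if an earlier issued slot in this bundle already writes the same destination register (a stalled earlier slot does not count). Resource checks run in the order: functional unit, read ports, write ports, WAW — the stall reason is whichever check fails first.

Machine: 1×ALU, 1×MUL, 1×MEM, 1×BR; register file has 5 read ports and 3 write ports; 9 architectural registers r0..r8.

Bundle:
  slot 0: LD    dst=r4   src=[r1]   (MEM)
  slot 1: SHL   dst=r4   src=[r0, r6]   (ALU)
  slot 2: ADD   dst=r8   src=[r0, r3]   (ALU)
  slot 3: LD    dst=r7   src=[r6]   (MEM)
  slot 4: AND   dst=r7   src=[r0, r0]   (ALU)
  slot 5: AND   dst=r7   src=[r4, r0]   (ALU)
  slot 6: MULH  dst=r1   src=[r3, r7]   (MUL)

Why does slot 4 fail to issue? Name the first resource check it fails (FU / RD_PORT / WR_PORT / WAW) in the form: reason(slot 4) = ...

[0] MEM needs rd=1 wr=1: ok; after: ALU=1 MUL=1 MEM=0 BR=1, R=4, W=2
[1] ALU needs rd=2 wr=1: WAW; after: ALU=1 MUL=1 MEM=0 BR=1, R=4, W=2
[2] ALU needs rd=2 wr=1: ok; after: ALU=0 MUL=1 MEM=0 BR=1, R=2, W=1
[3] MEM needs rd=1 wr=1: FU; after: ALU=0 MUL=1 MEM=0 BR=1, R=2, W=1
[4] ALU needs rd=1 wr=1: FU; after: ALU=0 MUL=1 MEM=0 BR=1, R=2, W=1
[5] ALU needs rd=2 wr=1: FU; after: ALU=0 MUL=1 MEM=0 BR=1, R=2, W=1
[6] MUL needs rd=2 wr=1: ok; after: ALU=0 MUL=0 MEM=0 BR=1, R=0, W=0

reason(slot 4) = FU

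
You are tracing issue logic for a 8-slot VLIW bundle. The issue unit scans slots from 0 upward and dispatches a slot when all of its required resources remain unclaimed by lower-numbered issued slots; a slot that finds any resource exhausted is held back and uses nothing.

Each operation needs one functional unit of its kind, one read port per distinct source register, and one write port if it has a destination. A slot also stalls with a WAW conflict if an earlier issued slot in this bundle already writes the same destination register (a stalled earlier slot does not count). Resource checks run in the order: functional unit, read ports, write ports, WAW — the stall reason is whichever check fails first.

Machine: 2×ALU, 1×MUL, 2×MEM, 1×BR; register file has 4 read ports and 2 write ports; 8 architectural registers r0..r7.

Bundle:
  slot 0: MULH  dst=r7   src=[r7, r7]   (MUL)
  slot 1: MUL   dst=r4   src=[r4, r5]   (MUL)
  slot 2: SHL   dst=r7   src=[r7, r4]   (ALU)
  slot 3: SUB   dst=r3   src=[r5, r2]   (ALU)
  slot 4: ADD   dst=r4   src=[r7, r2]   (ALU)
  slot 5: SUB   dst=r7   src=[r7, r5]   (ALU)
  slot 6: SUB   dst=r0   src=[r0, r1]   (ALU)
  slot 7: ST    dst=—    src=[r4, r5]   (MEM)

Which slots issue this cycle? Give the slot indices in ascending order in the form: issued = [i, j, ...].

[0] MUL needs rd=1 wr=1: ok; after: ALU=2 MUL=0 MEM=2 BR=1, R=3, W=1
[1] MUL needs rd=2 wr=1: FU; after: ALU=2 MUL=0 MEM=2 BR=1, R=3, W=1
[2] ALU needs rd=2 wr=1: WAW; after: ALU=2 MUL=0 MEM=2 BR=1, R=3, W=1
[3] ALU needs rd=2 wr=1: ok; after: ALU=1 MUL=0 MEM=2 BR=1, R=1, W=0
[4] ALU needs rd=2 wr=1: RD_PORT; after: ALU=1 MUL=0 MEM=2 BR=1, R=1, W=0
[5] ALU needs rd=2 wr=1: RD_PORT; after: ALU=1 MUL=0 MEM=2 BR=1, R=1, W=0
[6] ALU needs rd=2 wr=1: RD_PORT; after: ALU=1 MUL=0 MEM=2 BR=1, R=1, W=0
[7] MEM needs rd=2 wr=0: RD_PORT; after: ALU=1 MUL=0 MEM=2 BR=1, R=1, W=0

issued = [0, 3]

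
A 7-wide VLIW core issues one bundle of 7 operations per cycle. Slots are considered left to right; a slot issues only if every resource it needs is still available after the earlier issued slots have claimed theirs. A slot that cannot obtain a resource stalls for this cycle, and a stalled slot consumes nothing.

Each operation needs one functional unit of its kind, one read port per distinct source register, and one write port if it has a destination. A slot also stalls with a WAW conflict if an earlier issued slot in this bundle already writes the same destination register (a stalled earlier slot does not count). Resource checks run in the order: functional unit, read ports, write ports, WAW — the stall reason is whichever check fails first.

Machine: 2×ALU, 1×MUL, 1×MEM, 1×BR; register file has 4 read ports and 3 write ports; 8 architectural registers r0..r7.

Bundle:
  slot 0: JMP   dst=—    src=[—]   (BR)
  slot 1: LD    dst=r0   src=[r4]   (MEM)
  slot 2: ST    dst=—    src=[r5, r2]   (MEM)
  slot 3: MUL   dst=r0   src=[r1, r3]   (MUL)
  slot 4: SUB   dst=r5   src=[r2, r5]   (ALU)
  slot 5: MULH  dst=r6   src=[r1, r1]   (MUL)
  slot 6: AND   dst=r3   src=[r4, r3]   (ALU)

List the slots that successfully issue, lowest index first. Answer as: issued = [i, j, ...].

issued = [0, 1, 4, 5]

slot 0 (BR): ISSUE — free A2,Mu1,Ld1,B0 rp4 wp3
slot 1 (MEM): ISSUE — free A2,Mu1,Ld0,B0 rp3 wp2
slot 2 (MEM): stall FU — free A2,Mu1,Ld0,B0 rp3 wp2
slot 3 (MUL): stall WAW — free A2,Mu1,Ld0,B0 rp3 wp2
slot 4 (ALU): ISSUE — free A1,Mu1,Ld0,B0 rp1 wp1
slot 5 (MUL): ISSUE — free A1,Mu0,Ld0,B0 rp0 wp0
slot 6 (ALU): stall RD_PORT — free A1,Mu0,Ld0,B0 rp0 wp0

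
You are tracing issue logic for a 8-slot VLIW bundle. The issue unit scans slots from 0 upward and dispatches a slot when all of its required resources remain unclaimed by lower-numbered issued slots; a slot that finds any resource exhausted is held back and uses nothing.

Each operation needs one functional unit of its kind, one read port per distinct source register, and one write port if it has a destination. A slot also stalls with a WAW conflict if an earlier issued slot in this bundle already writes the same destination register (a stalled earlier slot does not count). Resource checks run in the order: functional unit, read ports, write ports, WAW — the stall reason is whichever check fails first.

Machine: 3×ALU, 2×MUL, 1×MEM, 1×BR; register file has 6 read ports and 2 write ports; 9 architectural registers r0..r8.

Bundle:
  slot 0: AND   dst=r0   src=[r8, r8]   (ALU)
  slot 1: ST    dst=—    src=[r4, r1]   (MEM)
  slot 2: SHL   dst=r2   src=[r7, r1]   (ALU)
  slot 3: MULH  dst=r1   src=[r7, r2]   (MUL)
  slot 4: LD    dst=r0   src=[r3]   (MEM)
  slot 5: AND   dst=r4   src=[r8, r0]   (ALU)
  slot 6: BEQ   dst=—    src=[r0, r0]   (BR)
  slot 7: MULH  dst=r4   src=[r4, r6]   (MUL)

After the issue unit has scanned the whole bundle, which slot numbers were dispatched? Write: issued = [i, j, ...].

issued = [0, 1, 2, 6]

(0) want 1×ALU +1rd +1wr — yes → AL2|MU2|ME1|BR1|rd5|wr1
(1) want 1×MEM +2rd +0wr — yes → AL2|MU2|ME0|BR1|rd3|wr1
(2) want 1×ALU +2rd +1wr — yes → AL1|MU2|ME0|BR1|rd1|wr0
(3) want 1×MUL +2rd +1wr — RD_PORT → AL1|MU2|ME0|BR1|rd1|wr0
(4) want 1×MEM +1rd +1wr — FU → AL1|MU2|ME0|BR1|rd1|wr0
(5) want 1×ALU +2rd +1wr — RD_PORT → AL1|MU2|ME0|BR1|rd1|wr0
(6) want 1×BR +1rd +0wr — yes → AL1|MU2|ME0|BR0|rd0|wr0
(7) want 1×MUL +2rd +1wr — RD_PORT → AL1|MU2|ME0|BR0|rd0|wr0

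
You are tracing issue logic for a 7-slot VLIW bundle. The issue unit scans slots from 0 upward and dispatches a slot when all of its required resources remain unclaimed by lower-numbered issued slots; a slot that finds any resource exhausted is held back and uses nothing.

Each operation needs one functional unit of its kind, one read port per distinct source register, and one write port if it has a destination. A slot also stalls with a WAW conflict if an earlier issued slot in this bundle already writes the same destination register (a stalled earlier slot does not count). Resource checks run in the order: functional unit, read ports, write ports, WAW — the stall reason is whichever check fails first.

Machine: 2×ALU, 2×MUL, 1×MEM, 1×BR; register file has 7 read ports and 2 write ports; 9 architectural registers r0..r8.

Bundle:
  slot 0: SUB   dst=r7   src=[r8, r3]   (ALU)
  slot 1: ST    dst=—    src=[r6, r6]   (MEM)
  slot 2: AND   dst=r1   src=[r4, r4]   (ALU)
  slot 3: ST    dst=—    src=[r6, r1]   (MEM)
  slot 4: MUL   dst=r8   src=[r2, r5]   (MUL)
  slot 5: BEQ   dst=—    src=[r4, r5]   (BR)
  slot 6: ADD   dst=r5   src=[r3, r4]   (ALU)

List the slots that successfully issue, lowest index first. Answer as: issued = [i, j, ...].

issued = [0, 1, 2, 5]

  0. ALU→r7 ⇒ go  {1A/2Mu/1Ld/1B | 5r 1w}
  1. MEM ⇒ go  {1A/2Mu/0Ld/1B | 4r 1w}
  2. ALU→r1 ⇒ go  {0A/2Mu/0Ld/1B | 3r 0w}
  3. MEM ⇒ no(FU)  {0A/2Mu/0Ld/1B | 3r 0w}
  4. MUL→r8 ⇒ no(WR_PORT)  {0A/2Mu/0Ld/1B | 3r 0w}
  5. BR ⇒ go  {0A/2Mu/0Ld/0B | 1r 0w}
  6. ALU→r5 ⇒ no(FU)  {0A/2Mu/0Ld/0B | 1r 0w}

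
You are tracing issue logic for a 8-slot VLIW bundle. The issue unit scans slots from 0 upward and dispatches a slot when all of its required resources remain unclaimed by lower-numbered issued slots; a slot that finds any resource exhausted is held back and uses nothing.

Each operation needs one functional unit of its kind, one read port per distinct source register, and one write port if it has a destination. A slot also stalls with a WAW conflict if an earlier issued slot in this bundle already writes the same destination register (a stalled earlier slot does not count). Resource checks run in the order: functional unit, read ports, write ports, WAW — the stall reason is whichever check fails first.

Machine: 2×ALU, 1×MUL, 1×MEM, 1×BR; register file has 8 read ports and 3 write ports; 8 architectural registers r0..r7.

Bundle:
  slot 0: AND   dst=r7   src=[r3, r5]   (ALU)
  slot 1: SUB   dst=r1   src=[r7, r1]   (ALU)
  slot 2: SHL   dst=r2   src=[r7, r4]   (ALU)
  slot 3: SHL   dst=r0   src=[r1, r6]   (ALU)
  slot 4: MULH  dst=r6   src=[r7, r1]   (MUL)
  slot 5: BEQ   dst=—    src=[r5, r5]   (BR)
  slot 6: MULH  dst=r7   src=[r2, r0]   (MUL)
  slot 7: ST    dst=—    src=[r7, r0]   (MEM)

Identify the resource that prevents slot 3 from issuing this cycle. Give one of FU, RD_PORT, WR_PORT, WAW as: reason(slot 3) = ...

reason(slot 3) = FU

[0] ALU needs rd=2 wr=1: ok; after: ALU=1 MUL=1 MEM=1 BR=1, R=6, W=2
[1] ALU needs rd=2 wr=1: ok; after: ALU=0 MUL=1 MEM=1 BR=1, R=4, W=1
[2] ALU needs rd=2 wr=1: FU; after: ALU=0 MUL=1 MEM=1 BR=1, R=4, W=1
[3] ALU needs rd=2 wr=1: FU; after: ALU=0 MUL=1 MEM=1 BR=1, R=4, W=1
[4] MUL needs rd=2 wr=1: ok; after: ALU=0 MUL=0 MEM=1 BR=1, R=2, W=0
[5] BR needs rd=1 wr=0: ok; after: ALU=0 MUL=0 MEM=1 BR=0, R=1, W=0
[6] MUL needs rd=2 wr=1: FU; after: ALU=0 MUL=0 MEM=1 BR=0, R=1, W=0
[7] MEM needs rd=2 wr=0: RD_PORT; after: ALU=0 MUL=0 MEM=1 BR=0, R=1, W=0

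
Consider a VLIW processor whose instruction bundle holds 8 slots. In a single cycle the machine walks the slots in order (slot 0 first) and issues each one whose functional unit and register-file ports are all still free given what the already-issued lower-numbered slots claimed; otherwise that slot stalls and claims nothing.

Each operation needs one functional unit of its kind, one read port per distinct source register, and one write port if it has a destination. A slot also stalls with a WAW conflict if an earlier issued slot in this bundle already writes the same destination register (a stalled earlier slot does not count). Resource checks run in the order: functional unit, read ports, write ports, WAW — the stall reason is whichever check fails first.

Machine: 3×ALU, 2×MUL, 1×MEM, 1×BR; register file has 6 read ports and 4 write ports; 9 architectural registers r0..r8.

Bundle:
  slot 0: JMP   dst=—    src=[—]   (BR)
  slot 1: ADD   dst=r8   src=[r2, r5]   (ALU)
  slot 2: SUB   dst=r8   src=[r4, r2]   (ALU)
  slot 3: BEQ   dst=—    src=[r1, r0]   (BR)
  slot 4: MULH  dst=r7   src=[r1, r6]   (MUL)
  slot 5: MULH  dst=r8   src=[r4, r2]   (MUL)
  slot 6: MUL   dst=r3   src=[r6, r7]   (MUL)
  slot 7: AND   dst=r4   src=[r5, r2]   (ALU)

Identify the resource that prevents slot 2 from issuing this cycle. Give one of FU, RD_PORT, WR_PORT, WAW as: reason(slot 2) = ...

reason(slot 2) = WAW

  0. BR ⇒ go  {3A/2Mu/1Ld/0B | 6r 4w}
  1. ALU→r8 ⇒ go  {2A/2Mu/1Ld/0B | 4r 3w}
  2. ALU→r8 ⇒ no(WAW)  {2A/2Mu/1Ld/0B | 4r 3w}
  3. BR ⇒ no(FU)  {2A/2Mu/1Ld/0B | 4r 3w}
  4. MUL→r7 ⇒ go  {2A/1Mu/1Ld/0B | 2r 2w}
  5. MUL→r8 ⇒ no(WAW)  {2A/1Mu/1Ld/0B | 2r 2w}
  6. MUL→r3 ⇒ go  {2A/0Mu/1Ld/0B | 0r 1w}
  7. ALU→r4 ⇒ no(RD_PORT)  {2A/0Mu/1Ld/0B | 0r 1w}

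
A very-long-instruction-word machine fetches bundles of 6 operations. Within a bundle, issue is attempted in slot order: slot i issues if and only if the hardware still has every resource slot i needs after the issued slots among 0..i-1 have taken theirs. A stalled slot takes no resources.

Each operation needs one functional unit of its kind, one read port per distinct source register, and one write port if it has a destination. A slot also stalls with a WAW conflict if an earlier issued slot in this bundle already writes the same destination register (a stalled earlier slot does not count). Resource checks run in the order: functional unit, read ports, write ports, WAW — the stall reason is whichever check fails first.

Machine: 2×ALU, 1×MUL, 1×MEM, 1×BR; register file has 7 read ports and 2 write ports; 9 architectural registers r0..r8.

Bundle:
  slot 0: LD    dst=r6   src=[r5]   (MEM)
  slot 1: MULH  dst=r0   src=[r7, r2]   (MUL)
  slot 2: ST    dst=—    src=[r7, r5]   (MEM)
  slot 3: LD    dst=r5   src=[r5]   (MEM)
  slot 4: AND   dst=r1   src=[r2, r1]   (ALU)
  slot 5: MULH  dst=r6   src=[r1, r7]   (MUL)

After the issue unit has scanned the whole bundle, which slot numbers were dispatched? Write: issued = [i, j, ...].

issued = [0, 1]

slot 0 (MEM): ISSUE — free A2,Mu1,Ld0,B1 rp6 wp1
slot 1 (MUL): ISSUE — free A2,Mu0,Ld0,B1 rp4 wp0
slot 2 (MEM): stall FU — free A2,Mu0,Ld0,B1 rp4 wp0
slot 3 (MEM): stall FU — free A2,Mu0,Ld0,B1 rp4 wp0
slot 4 (ALU): stall WR_PORT — free A2,Mu0,Ld0,B1 rp4 wp0
slot 5 (MUL): stall FU — free A2,Mu0,Ld0,B1 rp4 wp0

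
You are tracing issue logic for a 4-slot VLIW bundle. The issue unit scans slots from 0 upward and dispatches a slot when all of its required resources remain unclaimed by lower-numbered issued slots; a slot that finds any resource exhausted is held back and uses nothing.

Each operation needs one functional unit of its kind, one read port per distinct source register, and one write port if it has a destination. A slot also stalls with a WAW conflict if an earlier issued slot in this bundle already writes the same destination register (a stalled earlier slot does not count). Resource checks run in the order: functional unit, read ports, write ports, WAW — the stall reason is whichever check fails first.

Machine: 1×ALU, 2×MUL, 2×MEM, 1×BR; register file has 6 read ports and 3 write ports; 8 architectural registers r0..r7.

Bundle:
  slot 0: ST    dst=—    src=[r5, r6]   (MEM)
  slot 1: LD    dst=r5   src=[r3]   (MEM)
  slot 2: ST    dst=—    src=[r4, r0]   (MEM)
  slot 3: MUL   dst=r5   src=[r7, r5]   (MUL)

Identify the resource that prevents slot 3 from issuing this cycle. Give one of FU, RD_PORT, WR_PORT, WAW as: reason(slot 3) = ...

(0) want 1×MEM +2rd +0wr — yes → AL1|MU2|ME1|BR1|rd4|wr3
(1) want 1×MEM +1rd +1wr — yes → AL1|MU2|ME0|BR1|rd3|wr2
(2) want 1×MEM +2rd +0wr — FU → AL1|MU2|ME0|BR1|rd3|wr2
(3) want 1×MUL +2rd +1wr — WAW → AL1|MU2|ME0|BR1|rd3|wr2

reason(slot 3) = WAW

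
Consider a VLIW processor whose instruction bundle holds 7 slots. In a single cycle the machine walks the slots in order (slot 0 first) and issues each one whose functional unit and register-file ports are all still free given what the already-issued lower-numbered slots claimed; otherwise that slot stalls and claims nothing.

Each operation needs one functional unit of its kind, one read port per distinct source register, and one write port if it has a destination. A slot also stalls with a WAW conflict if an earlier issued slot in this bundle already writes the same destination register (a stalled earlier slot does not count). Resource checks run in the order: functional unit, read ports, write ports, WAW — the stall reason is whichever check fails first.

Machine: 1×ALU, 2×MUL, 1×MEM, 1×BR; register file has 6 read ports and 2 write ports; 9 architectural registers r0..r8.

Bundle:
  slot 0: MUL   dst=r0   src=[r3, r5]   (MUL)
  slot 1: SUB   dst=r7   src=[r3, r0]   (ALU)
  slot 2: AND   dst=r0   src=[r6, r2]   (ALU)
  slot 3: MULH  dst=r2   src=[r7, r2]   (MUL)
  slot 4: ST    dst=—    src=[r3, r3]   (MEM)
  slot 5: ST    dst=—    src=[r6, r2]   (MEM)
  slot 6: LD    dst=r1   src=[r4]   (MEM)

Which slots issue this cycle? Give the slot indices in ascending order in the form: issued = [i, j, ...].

issued = [0, 1, 4]

[0] MUL needs rd=2 wr=1: ok; after: ALU=1 MUL=1 MEM=1 BR=1, R=4, W=1
[1] ALU needs rd=2 wr=1: ok; after: ALU=0 MUL=1 MEM=1 BR=1, R=2, W=0
[2] ALU needs rd=2 wr=1: FU; after: ALU=0 MUL=1 MEM=1 BR=1, R=2, W=0
[3] MUL needs rd=2 wr=1: WR_PORT; after: ALU=0 MUL=1 MEM=1 BR=1, R=2, W=0
[4] MEM needs rd=1 wr=0: ok; after: ALU=0 MUL=1 MEM=0 BR=1, R=1, W=0
[5] MEM needs rd=2 wr=0: FU; after: ALU=0 MUL=1 MEM=0 BR=1, R=1, W=0
[6] MEM needs rd=1 wr=1: FU; after: ALU=0 MUL=1 MEM=0 BR=1, R=1, W=0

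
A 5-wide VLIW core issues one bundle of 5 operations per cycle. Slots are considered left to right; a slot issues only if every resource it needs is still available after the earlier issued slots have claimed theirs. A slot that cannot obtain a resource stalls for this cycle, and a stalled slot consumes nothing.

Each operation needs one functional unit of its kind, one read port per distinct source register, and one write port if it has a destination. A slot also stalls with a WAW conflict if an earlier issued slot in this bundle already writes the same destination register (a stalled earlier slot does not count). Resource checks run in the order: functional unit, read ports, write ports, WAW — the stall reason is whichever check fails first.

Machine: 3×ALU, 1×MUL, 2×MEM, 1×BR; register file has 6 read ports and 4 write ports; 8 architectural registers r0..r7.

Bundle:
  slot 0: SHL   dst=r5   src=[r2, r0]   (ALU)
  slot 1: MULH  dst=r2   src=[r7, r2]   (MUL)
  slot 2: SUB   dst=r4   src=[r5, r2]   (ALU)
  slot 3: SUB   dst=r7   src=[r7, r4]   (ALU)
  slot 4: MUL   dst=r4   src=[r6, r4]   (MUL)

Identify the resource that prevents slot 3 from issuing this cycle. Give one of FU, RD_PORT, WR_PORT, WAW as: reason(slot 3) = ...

reason(slot 3) = RD_PORT

(0) want 1×ALU +2rd +1wr — yes → AL2|MU1|ME2|BR1|rd4|wr3
(1) want 1×MUL +2rd +1wr — yes → AL2|MU0|ME2|BR1|rd2|wr2
(2) want 1×ALU +2rd +1wr — yes → AL1|MU0|ME2|BR1|rd0|wr1
(3) want 1×ALU +2rd +1wr — RD_PORT → AL1|MU0|ME2|BR1|rd0|wr1
(4) want 1×MUL +2rd +1wr — FU → AL1|MU0|ME2|BR1|rd0|wr1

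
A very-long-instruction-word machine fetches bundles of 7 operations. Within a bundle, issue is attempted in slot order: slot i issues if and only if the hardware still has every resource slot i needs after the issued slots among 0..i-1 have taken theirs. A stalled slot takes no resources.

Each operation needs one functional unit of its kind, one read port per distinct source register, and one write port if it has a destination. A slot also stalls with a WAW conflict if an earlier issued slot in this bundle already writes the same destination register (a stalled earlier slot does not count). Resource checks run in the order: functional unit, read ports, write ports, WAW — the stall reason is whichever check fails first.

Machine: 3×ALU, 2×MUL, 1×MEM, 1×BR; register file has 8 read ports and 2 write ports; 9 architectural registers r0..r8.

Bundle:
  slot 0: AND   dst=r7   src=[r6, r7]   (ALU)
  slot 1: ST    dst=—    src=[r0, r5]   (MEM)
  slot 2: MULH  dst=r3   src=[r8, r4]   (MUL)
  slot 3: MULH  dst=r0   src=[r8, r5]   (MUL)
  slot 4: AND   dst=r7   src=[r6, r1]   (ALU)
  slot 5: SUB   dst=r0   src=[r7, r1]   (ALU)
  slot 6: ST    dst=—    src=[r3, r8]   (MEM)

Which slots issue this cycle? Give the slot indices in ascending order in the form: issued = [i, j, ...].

issued = [0, 1, 2]

  0. ALU→r7 ⇒ go  {2A/2Mu/1Ld/1B | 6r 1w}
  1. MEM ⇒ go  {2A/2Mu/0Ld/1B | 4r 1w}
  2. MUL→r3 ⇒ go  {2A/1Mu/0Ld/1B | 2r 0w}
  3. MUL→r0 ⇒ no(WR_PORT)  {2A/1Mu/0Ld/1B | 2r 0w}
  4. ALU→r7 ⇒ no(WR_PORT)  {2A/1Mu/0Ld/1B | 2r 0w}
  5. ALU→r0 ⇒ no(WR_PORT)  {2A/1Mu/0Ld/1B | 2r 0w}
  6. MEM ⇒ no(FU)  {2A/1Mu/0Ld/1B | 2r 0w}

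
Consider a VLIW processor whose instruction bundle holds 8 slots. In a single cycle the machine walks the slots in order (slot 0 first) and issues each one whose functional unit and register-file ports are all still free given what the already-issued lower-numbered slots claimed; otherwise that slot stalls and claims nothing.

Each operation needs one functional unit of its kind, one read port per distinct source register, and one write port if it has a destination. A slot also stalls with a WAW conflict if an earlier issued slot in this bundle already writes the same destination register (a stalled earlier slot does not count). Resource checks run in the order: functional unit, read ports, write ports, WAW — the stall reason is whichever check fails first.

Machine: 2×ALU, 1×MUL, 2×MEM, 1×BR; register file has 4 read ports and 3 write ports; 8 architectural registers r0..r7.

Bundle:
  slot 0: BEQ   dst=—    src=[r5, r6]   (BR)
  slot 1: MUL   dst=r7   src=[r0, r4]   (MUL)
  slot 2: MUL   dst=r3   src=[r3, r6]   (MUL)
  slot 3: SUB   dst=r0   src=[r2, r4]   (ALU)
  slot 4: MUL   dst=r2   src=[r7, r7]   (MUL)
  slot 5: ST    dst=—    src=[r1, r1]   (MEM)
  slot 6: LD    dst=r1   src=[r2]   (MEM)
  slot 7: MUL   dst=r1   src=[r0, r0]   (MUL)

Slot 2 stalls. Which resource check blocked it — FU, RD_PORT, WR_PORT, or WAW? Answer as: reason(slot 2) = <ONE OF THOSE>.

[0] BR needs rd=2 wr=0: ok; after: ALU=2 MUL=1 MEM=2 BR=0, R=2, W=3
[1] MUL needs rd=2 wr=1: ok; after: ALU=2 MUL=0 MEM=2 BR=0, R=0, W=2
[2] MUL needs rd=2 wr=1: FU; after: ALU=2 MUL=0 MEM=2 BR=0, R=0, W=2
[3] ALU needs rd=2 wr=1: RD_PORT; after: ALU=2 MUL=0 MEM=2 BR=0, R=0, W=2
[4] MUL needs rd=1 wr=1: FU; after: ALU=2 MUL=0 MEM=2 BR=0, R=0, W=2
[5] MEM needs rd=1 wr=0: RD_PORT; after: ALU=2 MUL=0 MEM=2 BR=0, R=0, W=2
[6] MEM needs rd=1 wr=1: RD_PORT; after: ALU=2 MUL=0 MEM=2 BR=0, R=0, W=2
[7] MUL needs rd=1 wr=1: FU; after: ALU=2 MUL=0 MEM=2 BR=0, R=0, W=2

reason(slot 2) = FU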